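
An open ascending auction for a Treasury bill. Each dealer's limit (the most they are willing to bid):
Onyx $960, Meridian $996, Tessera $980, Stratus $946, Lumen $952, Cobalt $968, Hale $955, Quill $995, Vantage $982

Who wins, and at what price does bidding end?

Limits ranked: 996 (Meridian) > 995 (Quill) > 982 (Vantage) > 980 (Tessera) > 968 (Cobalt) > 960 (Onyx) > …
Once the price passes $995, only Meridian is left; the hammer falls at Quill's limit of $995.

Meridian wins at $995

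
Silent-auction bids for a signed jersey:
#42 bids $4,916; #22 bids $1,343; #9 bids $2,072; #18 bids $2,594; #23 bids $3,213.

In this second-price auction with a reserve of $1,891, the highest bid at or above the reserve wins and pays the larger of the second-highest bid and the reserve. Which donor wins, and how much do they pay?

Second-price auction with a reserve of $1,891: the highest bid at or above the reserve wins and pays the larger of the second-highest bid and the reserve.
Bids ranked: 4,916 (#42) > 3,213 (#23) > 2,594 (#18) > 2,072 (#9) > 1,343 (#22)
#42 has the top bid at or above the reserve ($4,916).
Second-highest bid $3,213 exceeds the reserve $1,891 → payment $3,213.

#42 pays $3,213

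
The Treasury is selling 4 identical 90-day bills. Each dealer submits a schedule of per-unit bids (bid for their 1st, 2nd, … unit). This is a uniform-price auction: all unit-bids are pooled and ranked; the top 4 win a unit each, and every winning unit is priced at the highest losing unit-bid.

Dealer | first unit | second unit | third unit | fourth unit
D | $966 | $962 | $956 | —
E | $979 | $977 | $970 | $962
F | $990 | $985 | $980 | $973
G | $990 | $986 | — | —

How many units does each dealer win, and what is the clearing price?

F 2, G 2; clearing price $980

All unit-bids, highest first — top 4: 990 (F-1), 990 (G-1), 986 (G-2), 985 (F-2)
The (k+1)-th unit-bid is $980.
Allocation: F 2, G 2.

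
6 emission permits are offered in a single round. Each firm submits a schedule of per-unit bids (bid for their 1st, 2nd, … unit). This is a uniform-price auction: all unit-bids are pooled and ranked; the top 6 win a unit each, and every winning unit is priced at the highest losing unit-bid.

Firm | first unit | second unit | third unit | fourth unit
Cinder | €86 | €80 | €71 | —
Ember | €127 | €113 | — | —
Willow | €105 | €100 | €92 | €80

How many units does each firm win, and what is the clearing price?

All unit-bids, highest first — top 6: 127 (Ember-1), 113 (Ember-2), 105 (Willow-1), 100 (Willow-2), 92 (Willow-3), 86 (Cinder-1)
First bid not allocated: €80.
Allocation: Cinder 1, Ember 2, Willow 3.

Cinder 1, Ember 2, Willow 3; clearing price €80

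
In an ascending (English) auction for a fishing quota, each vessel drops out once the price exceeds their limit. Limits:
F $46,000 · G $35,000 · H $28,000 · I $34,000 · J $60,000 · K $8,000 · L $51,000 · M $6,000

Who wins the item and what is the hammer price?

Limits ranked: 60,000 (J) > 51,000 (L) > 46,000 (F) > 35,000 (G) > 34,000 (I) > 28,000 (H) > …
Bidding ends when L exits at $51,000; J takes it.

J wins at $51,000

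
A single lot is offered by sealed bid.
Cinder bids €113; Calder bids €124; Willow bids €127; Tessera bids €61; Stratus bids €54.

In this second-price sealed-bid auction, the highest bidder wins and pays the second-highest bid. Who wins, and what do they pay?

Second-price sealed-bid auction: the highest bidder wins and pays the second-highest bid.
Sorting bids: 127 (Willow) > 124 (Calder) > 113 (Cinder) > 61 (Tessera) > 54 (Stratus)
Willow is highest; pays the second-highest bid, €124.

Willow pays €124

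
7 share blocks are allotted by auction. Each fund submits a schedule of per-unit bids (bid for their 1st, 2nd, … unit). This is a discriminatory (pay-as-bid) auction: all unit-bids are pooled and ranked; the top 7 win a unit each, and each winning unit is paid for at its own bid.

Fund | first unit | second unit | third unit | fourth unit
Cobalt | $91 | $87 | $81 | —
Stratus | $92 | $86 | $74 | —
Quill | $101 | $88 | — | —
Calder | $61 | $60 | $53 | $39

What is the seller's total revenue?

All unit-bids, highest first — top 7: 101 (Quill-1), 92 (Stratus-1), 91 (Cobalt-1), 88 (Quill-2), 87 (Cobalt-2), 86 (Stratus-2), 81 (Cobalt-3)
Next rejected bid: $74 (not a price — pay-as-bid).
Each winning unit pays its own bid.
Revenue = 101 + 92 + 91 + 88 + 87 + 86 + 81 = $626.

Total revenue: $626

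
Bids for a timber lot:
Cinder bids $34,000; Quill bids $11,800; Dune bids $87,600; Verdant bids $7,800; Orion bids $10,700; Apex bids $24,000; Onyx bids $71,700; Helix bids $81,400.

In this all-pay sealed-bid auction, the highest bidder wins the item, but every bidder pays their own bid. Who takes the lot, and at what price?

Dune pays $87,600

Bids ranked: 87,600 (Dune) > 81,400 (Helix) > 71,700 (Onyx) > 34,000 (Cinder) > 24,000 (Apex) > 11,800 (Quill) > …
Dune is highest and takes the item; every bidder forfeits their bid.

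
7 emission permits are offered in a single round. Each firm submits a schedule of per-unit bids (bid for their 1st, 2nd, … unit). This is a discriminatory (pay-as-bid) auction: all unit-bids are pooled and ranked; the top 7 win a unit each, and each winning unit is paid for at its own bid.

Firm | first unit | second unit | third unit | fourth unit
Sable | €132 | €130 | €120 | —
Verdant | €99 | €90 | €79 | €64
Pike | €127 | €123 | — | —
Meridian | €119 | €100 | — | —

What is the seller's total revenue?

Pooled unit-bids ranked (top 7): 132 (Sable-1), 130 (Sable-2), 127 (Pike-1), 123 (Pike-2), 120 (Sable-3), 119 (Meridian-1), 100 (Meridian-2)
Next rejected bid: €99 (not a price — pay-as-bid).
Each winning unit pays its own bid.
Revenue = 132 + 130 + 127 + 123 + 120 + 119 + 100 = €851.

Total revenue: €851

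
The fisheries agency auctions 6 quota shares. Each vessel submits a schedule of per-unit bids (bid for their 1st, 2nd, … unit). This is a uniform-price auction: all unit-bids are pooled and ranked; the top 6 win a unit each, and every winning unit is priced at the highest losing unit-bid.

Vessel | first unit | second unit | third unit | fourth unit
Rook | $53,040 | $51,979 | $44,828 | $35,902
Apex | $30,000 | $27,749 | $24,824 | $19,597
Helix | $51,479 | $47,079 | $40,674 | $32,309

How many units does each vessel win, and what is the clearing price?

Helix 3, Rook 3; clearing price $35,902

All unit-bids, highest first — top 6: 53,040 (Rook-1), 51,979 (Rook-2), 51,479 (Helix-1), 47,079 (Helix-2), 44,828 (Rook-3), 40,674 (Helix-3)
The (k+1)-th unit-bid is $35,902.
Allocation: Helix 3, Rook 3.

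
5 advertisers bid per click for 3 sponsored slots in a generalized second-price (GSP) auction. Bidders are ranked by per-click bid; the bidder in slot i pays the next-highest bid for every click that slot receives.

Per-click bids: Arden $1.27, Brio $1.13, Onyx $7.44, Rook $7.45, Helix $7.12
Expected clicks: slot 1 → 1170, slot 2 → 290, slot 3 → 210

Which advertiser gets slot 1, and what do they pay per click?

Per-click bids in order: $7.45 (Rook) > $7.44 (Onyx) > $7.12 (Helix) > $1.27 (Arden) > …
Slot 1 goes to the first-ranked bidder, Rook, who pays the next bid down: $7.44/click.

Rook; $7.44 per click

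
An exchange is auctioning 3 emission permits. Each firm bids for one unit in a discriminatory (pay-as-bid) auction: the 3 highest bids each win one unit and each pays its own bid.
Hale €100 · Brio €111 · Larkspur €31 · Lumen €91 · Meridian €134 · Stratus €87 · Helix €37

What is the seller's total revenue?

Bids ranked high→low: 134 (Meridian), 111 (Brio), 100 (Hale), 91 (Lumen), 87 (Stratus), …
Top 3: Meridian, Brio, Hale.
Total revenue = 134 + 111 + 100 = €345.

Total revenue: €345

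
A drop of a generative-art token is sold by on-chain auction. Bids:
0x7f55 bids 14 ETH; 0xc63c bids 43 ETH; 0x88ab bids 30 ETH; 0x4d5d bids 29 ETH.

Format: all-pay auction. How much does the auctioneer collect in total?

Rule: the highest bidder wins the item, but every bidder pays their own bid.
Bids in order: 43 (0xc63c) > 30 (0x88ab) > 29 (0x4d5d) > 14 (0x7f55)
Every bidder forfeits their bid regardless of winning.
Revenue = 14 + 43 + 30 + 29 = 116 ETH.

Total revenue: 116 ETH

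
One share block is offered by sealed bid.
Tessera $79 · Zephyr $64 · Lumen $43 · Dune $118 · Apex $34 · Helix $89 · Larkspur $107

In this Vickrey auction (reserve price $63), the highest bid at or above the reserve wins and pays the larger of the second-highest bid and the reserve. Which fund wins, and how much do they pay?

Dune pays $107

Vickrey auction (reserve price $63): the highest bid at or above the reserve wins and pays the larger of the second-highest bid and the reserve.
Sorting bids: 118 (Dune) > 107 (Larkspur) > 89 (Helix) > 79 (Tessera) > 64 (Zephyr) > 43 (Lumen) > …
Highest eligible bid: Dune at $118.
Second-highest bid $107 exceeds the reserve $63 → payment $107.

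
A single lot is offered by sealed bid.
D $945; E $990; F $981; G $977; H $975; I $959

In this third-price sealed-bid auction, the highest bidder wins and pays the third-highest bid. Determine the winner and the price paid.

Bids in order: 990 (E) > 981 (F) > 977 (G) > 975 (H) > 959 (I) > 945 (D)
E is highest; pays the third-highest bid, $977.

E pays $977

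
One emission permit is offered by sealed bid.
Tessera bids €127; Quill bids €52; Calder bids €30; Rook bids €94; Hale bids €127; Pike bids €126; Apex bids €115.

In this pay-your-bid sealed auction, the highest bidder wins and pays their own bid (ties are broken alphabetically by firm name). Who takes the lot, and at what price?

Hale pays €127

Sorting bids: 127 (Hale) > 127 (Tessera) > 126 (Pike) > 115 (Apex) > 94 (Rook) > 52 (Quill) > …
Hale and Tessera tie at €127; tie-break gives it to Hale.
First-price: Hale pays what they bid, €127.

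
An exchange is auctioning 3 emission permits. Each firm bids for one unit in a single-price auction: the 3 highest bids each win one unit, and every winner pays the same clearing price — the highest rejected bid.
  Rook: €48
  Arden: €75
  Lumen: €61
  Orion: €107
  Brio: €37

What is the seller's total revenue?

Total revenue: €144

Sorting: 107 (Orion), 75 (Arden), 61 (Lumen), 48 (Rook), 37 (Brio)
Top 3: Orion, Arden, Lumen.
Clearing price = highest rejected bid = €48.
Total revenue = 3 × €48 = €144.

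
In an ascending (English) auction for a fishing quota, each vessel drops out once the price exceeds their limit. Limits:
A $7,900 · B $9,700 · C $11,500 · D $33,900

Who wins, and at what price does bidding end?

D wins at $11,500

Rule: the price rises until one bidder remains; the winner pays the price at which the last rival dropped out.
Sorting limits: 33,900 (D) > 11,500 (C) > 9,700 (B) > 7,900 (A)
C is the last rival to drop out, at $11,500; D remains and wins at that price.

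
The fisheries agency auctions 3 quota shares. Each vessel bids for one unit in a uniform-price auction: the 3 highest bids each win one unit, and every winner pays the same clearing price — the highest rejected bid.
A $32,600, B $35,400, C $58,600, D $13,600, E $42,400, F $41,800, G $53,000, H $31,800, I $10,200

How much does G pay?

Ordering the bids: 58,600 (C), 53,000 (G), 42,400 (E), 41,800 (F), 35,400 (B), …
Top 3: C, G, E.
First losing bid is F's $41,800, which sets the uniform price.
G wins → pays $41,800.

G pays $41,800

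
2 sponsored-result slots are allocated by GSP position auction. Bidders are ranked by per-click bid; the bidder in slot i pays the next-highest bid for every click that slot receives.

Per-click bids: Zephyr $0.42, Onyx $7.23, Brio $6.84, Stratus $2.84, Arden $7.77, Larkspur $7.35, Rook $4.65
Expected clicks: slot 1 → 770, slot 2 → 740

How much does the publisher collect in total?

Total revenue: $11009.70

Ranked by bid: $7.77 (Arden) > $7.35 (Larkspur) > $7.23 (Onyx) > …
Slot 1: Arden pays $7.35 × 770 = $5659.50
Slot 2: Larkspur pays $7.23 × 740 = $5350.20
Total = $11009.70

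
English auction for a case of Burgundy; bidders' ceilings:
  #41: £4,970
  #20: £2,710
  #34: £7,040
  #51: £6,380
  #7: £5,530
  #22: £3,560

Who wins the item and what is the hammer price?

#34 wins at £6,380

Limits ranked: 7,040 (#34) > 6,380 (#51) > 5,530 (#7) > 4,970 (#41) > 3,560 (#22) > 2,710 (#20)
Once the price passes £6,380, only #34 is left; the hammer falls at #51's limit of £6,380.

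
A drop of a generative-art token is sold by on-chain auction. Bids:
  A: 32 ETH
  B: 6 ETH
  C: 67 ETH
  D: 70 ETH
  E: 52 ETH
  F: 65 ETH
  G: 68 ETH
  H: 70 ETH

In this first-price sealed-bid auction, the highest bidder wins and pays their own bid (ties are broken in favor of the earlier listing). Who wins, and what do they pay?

Sorting bids: 70 (D) > 70 (H) > 68 (G) > 67 (C) > 65 (F) > 52 (E) > …
Tie at 70 ETH → D wins by tie-break.
First-price: D pays what they bid, 70 ETH.

D pays 70 ETH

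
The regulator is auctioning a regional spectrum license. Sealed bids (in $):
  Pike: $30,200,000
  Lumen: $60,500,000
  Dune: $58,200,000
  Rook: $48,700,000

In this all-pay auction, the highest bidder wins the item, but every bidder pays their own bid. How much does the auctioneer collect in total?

Bids ranked: 60,500,000 (Lumen) > 58,200,000 (Dune) > 48,700,000 (Rook) > 30,200,000 (Pike)
Every bidder forfeits their bid regardless of winning.
Revenue = 30,200,000 + 60,500,000 + 58,200,000 + 48,700,000 = $197,600,000.

Total revenue: $197,600,000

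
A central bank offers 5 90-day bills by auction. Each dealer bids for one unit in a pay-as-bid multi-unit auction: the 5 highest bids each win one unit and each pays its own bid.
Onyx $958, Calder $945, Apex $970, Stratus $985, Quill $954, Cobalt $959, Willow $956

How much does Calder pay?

Bids ranked high→low: 985 (Stratus), 970 (Apex), 959 (Cobalt), 958 (Onyx), 956 (Willow), 954 (Quill), 945 (Calder)
Winners (5 units): Stratus, Apex, Cobalt, Onyx, Willow.
Calder does not win → $0.

Calder pays $0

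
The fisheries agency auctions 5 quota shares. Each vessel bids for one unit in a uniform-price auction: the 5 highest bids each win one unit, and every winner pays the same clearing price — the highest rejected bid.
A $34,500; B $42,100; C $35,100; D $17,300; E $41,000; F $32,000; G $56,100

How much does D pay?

Sorting: 56,100 (G), 42,100 (B), 41,000 (E), 35,100 (C), 34,500 (A), 32,000 (F), 17,300 (D)
Winners (5 units): G, B, E, C, A.
First losing bid is F's $32,000, which sets the uniform price.
D does not win → pays $0.

D pays $0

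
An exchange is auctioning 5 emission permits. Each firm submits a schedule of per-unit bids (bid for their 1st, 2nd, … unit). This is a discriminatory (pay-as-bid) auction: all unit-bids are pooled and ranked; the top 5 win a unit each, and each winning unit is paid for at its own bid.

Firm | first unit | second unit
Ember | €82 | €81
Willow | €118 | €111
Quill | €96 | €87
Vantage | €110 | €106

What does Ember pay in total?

Ember pays €0

Pooled unit-bids ranked (top 5): 118 (Willow-1), 111 (Willow-2), 110 (Vantage-1), 106 (Vantage-2), 96 (Quill-1)
Next rejected bid: €87 (not a price — pay-as-bid).
Ember wins no units.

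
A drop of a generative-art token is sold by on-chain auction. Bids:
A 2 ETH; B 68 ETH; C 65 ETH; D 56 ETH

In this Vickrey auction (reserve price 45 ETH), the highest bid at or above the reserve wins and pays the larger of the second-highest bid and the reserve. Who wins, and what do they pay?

Vickrey auction (reserve price 45 ETH): the highest bid at or above the reserve wins and pays the larger of the second-highest bid and the reserve.
Bids in order: 68 (B) > 65 (C) > 56 (D) > 2 (A)
Highest eligible bid: B at 68 ETH.
max(second-highest 65 ETH, reserve 45 ETH) = 65 ETH; the reserve does not bind.

B pays 65 ETH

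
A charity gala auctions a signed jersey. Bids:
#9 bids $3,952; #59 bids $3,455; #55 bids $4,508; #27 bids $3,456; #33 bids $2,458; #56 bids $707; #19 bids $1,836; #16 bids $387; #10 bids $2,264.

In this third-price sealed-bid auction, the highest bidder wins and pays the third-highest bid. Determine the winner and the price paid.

Bids ranked: 4,508 (#55) > 3,952 (#9) > 3,456 (#27) > 3,455 (#59) > 2,458 (#33) > 2,264 (#10) > …
#55 is highest; pays the third-highest bid, $3,456.

#55 pays $3,456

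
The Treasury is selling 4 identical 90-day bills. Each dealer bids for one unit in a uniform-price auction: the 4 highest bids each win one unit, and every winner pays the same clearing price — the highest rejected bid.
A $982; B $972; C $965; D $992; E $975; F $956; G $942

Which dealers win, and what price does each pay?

Bids ranked high→low: 992 (D), 982 (A), 975 (E), 972 (B), 965 (C), 956 (F), …
Winners (4 units): D, A, E, B.
First losing bid is C's $965, which sets the uniform price.

D, A, E, B; each pays $965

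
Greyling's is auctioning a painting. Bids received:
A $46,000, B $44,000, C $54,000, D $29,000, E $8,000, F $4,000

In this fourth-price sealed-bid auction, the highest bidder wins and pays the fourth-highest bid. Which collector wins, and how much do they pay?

Sorting bids: 54,000 (C) > 46,000 (A) > 44,000 (B) > 29,000 (D) > 8,000 (E) > 4,000 (F)
C wins; payment is bid #4 in the ranking = $29,000.

C pays $29,000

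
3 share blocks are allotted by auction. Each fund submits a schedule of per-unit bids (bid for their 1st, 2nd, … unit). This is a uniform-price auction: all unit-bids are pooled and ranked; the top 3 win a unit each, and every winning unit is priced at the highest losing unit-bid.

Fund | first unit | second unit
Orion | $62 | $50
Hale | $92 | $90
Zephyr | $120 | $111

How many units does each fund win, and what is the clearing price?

Hale 1, Zephyr 2; clearing price $90

Merging the schedules and taking the best 3: 120 (Zephyr-1), 111 (Zephyr-2), 92 (Hale-1)
The (k+1)-th unit-bid is $90.
Allocation: Hale 1, Zephyr 2.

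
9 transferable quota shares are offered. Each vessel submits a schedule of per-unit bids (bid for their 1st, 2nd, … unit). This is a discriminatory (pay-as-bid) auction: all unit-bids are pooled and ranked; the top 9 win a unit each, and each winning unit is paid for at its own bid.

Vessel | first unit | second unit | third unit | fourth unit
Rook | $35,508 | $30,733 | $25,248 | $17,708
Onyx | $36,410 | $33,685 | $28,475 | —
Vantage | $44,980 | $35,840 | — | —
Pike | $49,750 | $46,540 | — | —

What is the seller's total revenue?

Total revenue: $341,921

All unit-bids, highest first — top 9: 49,750 (Pike-1), 46,540 (Pike-2), 44,980 (Vantage-1), 36,410 (Onyx-1), 35,840 (Vantage-2), 35,508 (Rook-1), 33,685 (Onyx-2), 30,733 (Rook-2), 28,475 (Onyx-3)
Next rejected bid: $25,248 (not a price — pay-as-bid).
Each winning unit pays its own bid.
Revenue = 49,750 + 46,540 + 44,980 + 36,410 + 35,840 + 35,508 + 33,685 + 30,733 + 28,475 = $341,921.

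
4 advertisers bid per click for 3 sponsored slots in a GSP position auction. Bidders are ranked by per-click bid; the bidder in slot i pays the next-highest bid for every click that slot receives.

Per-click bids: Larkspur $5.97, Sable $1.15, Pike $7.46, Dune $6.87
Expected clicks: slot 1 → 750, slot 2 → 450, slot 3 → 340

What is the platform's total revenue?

Sorting advertisers: $7.46 (Pike) > $6.87 (Dune) > $5.97 (Larkspur) > $1.15 (Sable)
Slot 1: Pike pays $6.87 × 750 = $5152.50
Slot 2: Dune pays $5.97 × 450 = $2686.50
Slot 3: Larkspur pays $1.15 × 340 = $391.00
Total = $8230.00

Total revenue: $8230.00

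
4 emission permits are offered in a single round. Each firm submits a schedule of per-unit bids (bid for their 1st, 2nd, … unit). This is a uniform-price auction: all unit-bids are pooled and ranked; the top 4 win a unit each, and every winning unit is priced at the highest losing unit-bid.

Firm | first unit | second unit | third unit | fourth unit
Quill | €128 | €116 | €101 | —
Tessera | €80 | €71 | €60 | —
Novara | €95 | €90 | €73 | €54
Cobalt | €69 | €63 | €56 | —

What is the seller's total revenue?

Merging the schedules and taking the best 4: 128 (Quill-1), 116 (Quill-2), 101 (Quill-3), 95 (Novara-1)
Highest rejected unit-bid = €90.
Allocation: Novara 1, Quill 3. Every unit priced at €90.
Revenue = 4 × 90 = €360.

Total revenue: €360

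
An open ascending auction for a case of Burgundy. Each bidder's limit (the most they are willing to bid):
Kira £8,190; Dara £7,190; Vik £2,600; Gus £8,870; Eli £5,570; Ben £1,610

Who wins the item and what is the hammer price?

Gus wins at £8,190

Ascending (English) auction: the price rises until one bidder remains; the winner pays the price at which the last rival dropped out.
Limits in order: 8,870 (Gus) > 8,190 (Kira) > 7,190 (Dara) > 5,570 (Eli) > 2,600 (Vik) > 1,610 (Ben)
Kira is the last rival to drop out, at £8,190; Gus remains and wins at that price.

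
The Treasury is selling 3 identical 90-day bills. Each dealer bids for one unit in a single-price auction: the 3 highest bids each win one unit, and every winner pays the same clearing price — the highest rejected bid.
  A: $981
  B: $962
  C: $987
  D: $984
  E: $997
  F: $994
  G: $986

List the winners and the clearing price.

Sorting: 997 (E), 994 (F), 987 (C), 986 (G), 984 (D), …
Top 3: E, F, C.
Highest unsuccessful bid: $986 → clearing price.

E, F, C; each pays $986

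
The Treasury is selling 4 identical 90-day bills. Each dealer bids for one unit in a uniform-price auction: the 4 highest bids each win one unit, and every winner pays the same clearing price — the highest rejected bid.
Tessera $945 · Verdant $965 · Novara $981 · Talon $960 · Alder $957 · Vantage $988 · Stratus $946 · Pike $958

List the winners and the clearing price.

Ordering the bids: 988 (Vantage), 981 (Novara), 965 (Verdant), 960 (Talon), 958 (Pike), 957 (Alder), …
Winners (4 units): Vantage, Novara, Verdant, Talon.
Clearing price = highest rejected bid = $958.

Vantage, Novara, Verdant, Talon; each pays $958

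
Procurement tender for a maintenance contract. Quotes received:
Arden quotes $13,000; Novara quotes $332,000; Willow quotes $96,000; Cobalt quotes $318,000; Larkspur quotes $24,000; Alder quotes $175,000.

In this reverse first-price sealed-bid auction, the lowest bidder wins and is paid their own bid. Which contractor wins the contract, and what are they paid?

Rule: the lowest bidder wins and is paid their own bid.
Bids ranked: 13,000 (Arden) < 24,000 (Larkspur) < 96,000 (Willow) < 175,000 (Alder) < 318,000 (Cobalt) < 332,000 (Novara)
First-price: Arden is paid what they bid, $13,000.

Arden is paid $13,000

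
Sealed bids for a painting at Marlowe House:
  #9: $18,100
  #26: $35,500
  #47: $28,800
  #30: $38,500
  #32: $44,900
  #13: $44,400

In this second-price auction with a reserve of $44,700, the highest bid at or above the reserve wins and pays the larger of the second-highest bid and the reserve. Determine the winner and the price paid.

#32 pays $44,700

Bids ranked: 44,900 (#32) > 44,400 (#13) > 38,500 (#30) > 35,500 (#26) > 28,800 (#47) > 18,100 (#9)
Highest eligible bid: #32 at $44,900.
max(second-highest $44,400, reserve $44,700) = $44,700.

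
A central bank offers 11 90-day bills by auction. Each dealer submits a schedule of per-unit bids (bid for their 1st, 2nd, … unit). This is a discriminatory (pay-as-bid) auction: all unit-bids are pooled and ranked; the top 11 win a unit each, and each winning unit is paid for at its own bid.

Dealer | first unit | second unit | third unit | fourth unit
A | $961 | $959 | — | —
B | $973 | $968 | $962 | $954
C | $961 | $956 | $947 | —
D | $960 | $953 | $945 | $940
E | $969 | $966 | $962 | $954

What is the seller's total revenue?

All unit-bids, highest first — top 11: 973 (B-1), 969 (E-1), 968 (B-2), 966 (E-2), 962 (B-3), 962 (E-3), 961 (A-1), 961 (C-1), 960 (D-1), 959 (A-2), 956 (C-2)
Next rejected bid: $954 (not a price — pay-as-bid).
Each winning unit pays its own bid.
Revenue = 973 + 969 + 968 + 966 + 962 + 962 + 961 + 961 + 960 + 959 + 956 = $10,597.

Total revenue: $10,597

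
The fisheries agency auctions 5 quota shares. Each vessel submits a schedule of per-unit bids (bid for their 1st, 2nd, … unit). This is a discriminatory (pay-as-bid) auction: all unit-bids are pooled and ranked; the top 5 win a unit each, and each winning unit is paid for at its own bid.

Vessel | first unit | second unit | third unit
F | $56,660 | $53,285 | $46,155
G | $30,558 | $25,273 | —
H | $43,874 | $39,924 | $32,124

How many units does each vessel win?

Merging the schedules and taking the best 5: 56,660 (F-1), 53,285 (F-2), 46,155 (F-3), 43,874 (H-1), 39,924 (H-2)
Next rejected bid: $32,124 (not a price — pay-as-bid).
Allocation: F 3, H 2.

F 3, H 2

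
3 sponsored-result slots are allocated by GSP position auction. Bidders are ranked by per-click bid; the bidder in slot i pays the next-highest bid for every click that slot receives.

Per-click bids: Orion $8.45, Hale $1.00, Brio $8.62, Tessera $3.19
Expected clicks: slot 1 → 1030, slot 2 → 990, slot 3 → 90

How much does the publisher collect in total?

Total revenue: $11951.60

Per-click bids in order: $8.62 (Brio) > $8.45 (Orion) > $3.19 (Tessera) > $1.00 (Hale)
Slot 1: Brio pays $8.45 × 1030 = $8703.50
Slot 2: Orion pays $3.19 × 990 = $3158.10
Slot 3: Tessera pays $1.00 × 90 = $90.00
Total = $11951.60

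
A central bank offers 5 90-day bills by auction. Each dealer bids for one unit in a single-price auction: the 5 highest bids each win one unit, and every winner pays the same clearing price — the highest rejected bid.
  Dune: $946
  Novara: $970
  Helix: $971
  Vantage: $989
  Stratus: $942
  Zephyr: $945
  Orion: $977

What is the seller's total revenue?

Total revenue: $4,725

Bids ranked high→low: 989 (Vantage), 977 (Orion), 971 (Helix), 970 (Novara), 946 (Dune), 945 (Zephyr), 942 (Stratus)
Top 5: Vantage, Orion, Helix, Novara, Dune.
Clearing price = highest rejected bid = $945.
Total revenue = 5 × $945 = $4,725.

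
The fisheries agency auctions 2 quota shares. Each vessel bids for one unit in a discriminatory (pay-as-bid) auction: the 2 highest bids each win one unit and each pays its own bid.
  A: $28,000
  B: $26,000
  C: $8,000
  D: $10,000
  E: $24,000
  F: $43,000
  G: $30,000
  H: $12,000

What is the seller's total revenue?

Ordering the bids: 43,000 (F), 30,000 (G), 28,000 (A), 26,000 (B), …
Top 2: F, G.
Total revenue = 43,000 + 30,000 = $73,000.

Total revenue: $73,000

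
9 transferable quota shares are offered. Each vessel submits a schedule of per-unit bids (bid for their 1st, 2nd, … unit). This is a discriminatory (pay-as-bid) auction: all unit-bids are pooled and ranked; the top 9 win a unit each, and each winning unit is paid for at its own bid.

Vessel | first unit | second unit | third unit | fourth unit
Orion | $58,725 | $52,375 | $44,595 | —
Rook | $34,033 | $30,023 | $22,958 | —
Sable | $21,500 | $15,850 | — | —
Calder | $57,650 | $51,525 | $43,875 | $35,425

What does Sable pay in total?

All unit-bids, highest first — top 9: 58,725 (Orion-1), 57,650 (Calder-1), 52,375 (Orion-2), 51,525 (Calder-2), 44,595 (Orion-3), 43,875 (Calder-3), 35,425 (Calder-4), 34,033 (Rook-1), 30,023 (Rook-2)
Next rejected bid: $22,958 (not a price — pay-as-bid).
Sable wins no units.

Sable pays $0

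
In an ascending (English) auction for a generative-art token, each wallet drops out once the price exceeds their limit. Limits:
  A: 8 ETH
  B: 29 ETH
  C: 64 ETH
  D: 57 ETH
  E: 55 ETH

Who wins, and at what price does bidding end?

C wins at 57 ETH

Limits ranked: 64 (C) > 57 (D) > 55 (E) > 29 (B) > 8 (A)
Bidding ends when D exits at 57 ETH; C takes it.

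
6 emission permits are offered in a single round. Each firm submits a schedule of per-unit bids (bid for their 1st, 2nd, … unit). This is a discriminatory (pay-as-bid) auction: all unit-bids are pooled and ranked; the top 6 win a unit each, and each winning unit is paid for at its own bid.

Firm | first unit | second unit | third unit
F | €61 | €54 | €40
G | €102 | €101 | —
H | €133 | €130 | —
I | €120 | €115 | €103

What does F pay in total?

Pooled unit-bids ranked (top 6): 133 (H-1), 130 (H-2), 120 (I-1), 115 (I-2), 103 (I-3), 102 (G-1)
Next rejected bid: €101 (not a price — pay-as-bid).
F wins no units.

F pays €0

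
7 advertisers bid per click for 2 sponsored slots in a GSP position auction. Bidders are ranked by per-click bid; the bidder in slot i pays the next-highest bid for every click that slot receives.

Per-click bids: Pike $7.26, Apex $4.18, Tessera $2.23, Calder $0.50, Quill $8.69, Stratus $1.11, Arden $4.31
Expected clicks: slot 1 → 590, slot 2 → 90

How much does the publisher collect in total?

Total revenue: $4671.30

Sorting advertisers: $8.69 (Quill) > $7.26 (Pike) > $4.31 (Arden) > …
Slot 1: Quill pays $7.26 × 590 = $4283.40
Slot 2: Pike pays $4.31 × 90 = $387.90
Total = $4671.30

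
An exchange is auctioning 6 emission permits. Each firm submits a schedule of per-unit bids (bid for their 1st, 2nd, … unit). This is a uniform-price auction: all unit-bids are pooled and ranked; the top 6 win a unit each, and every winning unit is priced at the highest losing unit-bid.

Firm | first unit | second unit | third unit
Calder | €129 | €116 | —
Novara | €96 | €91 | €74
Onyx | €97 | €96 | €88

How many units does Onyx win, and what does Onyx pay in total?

Onyx: 2 units, pays €176

Merging the schedules and taking the best 6: 129 (Calder-1), 116 (Calder-2), 97 (Onyx-1), 96 (Novara-1), 96 (Onyx-2), 91 (Novara-2)
The (k+1)-th unit-bid is €88.
Onyx wins 2 unit(s) at €88 each.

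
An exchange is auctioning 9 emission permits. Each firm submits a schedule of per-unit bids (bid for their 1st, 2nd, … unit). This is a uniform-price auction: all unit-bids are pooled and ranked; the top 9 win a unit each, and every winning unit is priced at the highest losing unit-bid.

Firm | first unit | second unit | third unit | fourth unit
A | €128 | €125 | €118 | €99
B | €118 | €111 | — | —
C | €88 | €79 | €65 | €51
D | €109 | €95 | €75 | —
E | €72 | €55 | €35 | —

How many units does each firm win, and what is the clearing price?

A 4, B 2, C 1, D 2; clearing price €79

Pooled unit-bids ranked (top 9): 128 (A-1), 125 (A-2), 118 (A-3), 118 (B-1), 111 (B-2), 109 (D-1), 99 (A-4), 95 (D-2), 88 (C-1)
The (k+1)-th unit-bid is €79.
Allocation: A 4, B 2, C 1, D 2.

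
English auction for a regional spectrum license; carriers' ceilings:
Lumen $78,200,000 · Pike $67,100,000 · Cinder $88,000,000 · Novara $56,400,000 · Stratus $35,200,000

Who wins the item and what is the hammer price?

Cinder wins at $78,200,000

Rule: the price rises until one bidder remains; the winner pays the price at which the last rival dropped out.
Limits in order: 88,000,000 (Cinder) > 78,200,000 (Lumen) > 67,100,000 (Pike) > 56,400,000 (Novara) > 35,200,000 (Stratus)
Bidding ends when Lumen exits at $78,200,000; Cinder takes it.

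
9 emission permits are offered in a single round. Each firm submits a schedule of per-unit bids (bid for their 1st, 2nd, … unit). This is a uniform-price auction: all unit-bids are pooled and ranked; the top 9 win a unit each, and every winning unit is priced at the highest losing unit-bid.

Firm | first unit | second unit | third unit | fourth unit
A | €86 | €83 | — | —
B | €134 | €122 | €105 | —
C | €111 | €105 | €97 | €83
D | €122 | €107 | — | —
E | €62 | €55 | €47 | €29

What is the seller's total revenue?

Total revenue: €747

Pooled unit-bids ranked (top 9): 134 (B-1), 122 (B-2), 122 (D-1), 111 (C-1), 107 (D-2), 105 (B-3), 105 (C-2), 97 (C-3), 86 (A-1)
First bid not allocated: €83.
Allocation: A 1, B 3, C 3, D 2. Every unit priced at €83.
Revenue = 9 × 83 = €747.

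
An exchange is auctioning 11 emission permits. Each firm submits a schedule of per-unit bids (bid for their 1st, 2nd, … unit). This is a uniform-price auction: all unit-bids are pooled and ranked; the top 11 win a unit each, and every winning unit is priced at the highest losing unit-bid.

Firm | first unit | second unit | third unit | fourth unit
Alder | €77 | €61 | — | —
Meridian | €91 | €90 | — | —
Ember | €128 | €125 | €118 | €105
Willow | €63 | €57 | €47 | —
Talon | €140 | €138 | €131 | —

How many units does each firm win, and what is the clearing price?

Alder 1, Ember 4, Meridian 2, Talon 3, Willow 1; clearing price €61

All unit-bids, highest first — top 11: 140 (Talon-1), 138 (Talon-2), 131 (Talon-3), 128 (Ember-1), 125 (Ember-2), 118 (Ember-3), 105 (Ember-4), 91 (Meridian-1), 90 (Meridian-2), 77 (Alder-1), 63 (Willow-1)
Highest rejected unit-bid = €61.
Allocation: Alder 1, Ember 4, Meridian 2, Talon 3, Willow 1.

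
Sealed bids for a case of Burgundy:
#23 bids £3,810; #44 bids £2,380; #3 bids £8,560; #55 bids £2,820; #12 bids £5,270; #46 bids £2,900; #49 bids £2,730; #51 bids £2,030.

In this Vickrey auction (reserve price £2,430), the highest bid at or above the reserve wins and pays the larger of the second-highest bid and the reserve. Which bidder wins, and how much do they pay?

#3 pays £5,270

Rule: the highest bid at or above the reserve wins and pays the larger of the second-highest bid and the reserve.
Sorting bids: 8,560 (#3) > 5,270 (#12) > 3,810 (#23) > 2,900 (#46) > 2,820 (#55) > 2,730 (#49) > …
#3 has the top bid at or above the reserve (£8,560).
max(second-highest £5,270, reserve £2,430) = £5,270; the reserve does not bind.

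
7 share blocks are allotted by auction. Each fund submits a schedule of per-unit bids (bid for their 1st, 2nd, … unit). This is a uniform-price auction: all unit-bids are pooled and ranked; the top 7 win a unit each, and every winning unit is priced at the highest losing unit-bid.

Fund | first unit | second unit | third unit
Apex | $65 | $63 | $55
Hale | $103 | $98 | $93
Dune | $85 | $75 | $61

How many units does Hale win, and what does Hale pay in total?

Merging the schedules and taking the best 7: 103 (Hale-1), 98 (Hale-2), 93 (Hale-3), 85 (Dune-1), 75 (Dune-2), 65 (Apex-1), 63 (Apex-2)
First bid not allocated: $61.
Hale wins 3 unit(s) at $61 each.

Hale: 3 units, pays $183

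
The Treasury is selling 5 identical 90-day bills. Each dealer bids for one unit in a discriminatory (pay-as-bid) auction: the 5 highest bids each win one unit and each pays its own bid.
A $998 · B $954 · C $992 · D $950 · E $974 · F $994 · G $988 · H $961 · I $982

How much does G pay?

Ordering the bids: 998 (A), 994 (F), 992 (C), 988 (G), 982 (I), 974 (E), 961 (H), …
Winners (5 units): A, F, C, G, I.
G wins → own bid $988.

G pays $988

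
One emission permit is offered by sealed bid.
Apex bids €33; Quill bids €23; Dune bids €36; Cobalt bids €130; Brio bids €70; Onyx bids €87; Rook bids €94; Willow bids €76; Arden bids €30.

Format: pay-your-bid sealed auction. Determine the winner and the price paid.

Cobalt pays €130

Bids in order: 130 (Cobalt) > 94 (Rook) > 87 (Onyx) > 76 (Willow) > 70 (Brio) > 36 (Dune) > …
Cobalt is highest → pays own bid, €130.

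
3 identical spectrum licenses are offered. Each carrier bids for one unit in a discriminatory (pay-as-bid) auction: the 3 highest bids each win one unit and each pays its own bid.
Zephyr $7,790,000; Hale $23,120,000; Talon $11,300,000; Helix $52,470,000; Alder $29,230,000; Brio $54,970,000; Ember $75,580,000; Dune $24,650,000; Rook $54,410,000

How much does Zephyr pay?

Zephyr pays $0

Ordering the bids: 75,580,000 (Ember), 54,970,000 (Brio), 54,410,000 (Rook), 52,470,000 (Helix), 29,230,000 (Alder), …
Top 3: Ember, Brio, Rook.
Zephyr does not win → $0.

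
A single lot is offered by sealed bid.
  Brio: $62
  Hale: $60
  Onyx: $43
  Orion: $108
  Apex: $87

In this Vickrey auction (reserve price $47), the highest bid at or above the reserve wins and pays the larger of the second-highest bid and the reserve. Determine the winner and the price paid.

Orion pays $87

Rule: the highest bid at or above the reserve wins and pays the larger of the second-highest bid and the reserve.
Bids in order: 108 (Orion) > 87 (Apex) > 62 (Brio) > 60 (Hale) > 43 (Onyx)
Highest eligible bid: Orion at $108.
Second-highest bid $87 exceeds the reserve $47 → payment $87.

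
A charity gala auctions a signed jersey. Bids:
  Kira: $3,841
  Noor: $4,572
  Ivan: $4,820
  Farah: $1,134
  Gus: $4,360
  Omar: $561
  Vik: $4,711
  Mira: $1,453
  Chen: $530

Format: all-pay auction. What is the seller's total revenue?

Total revenue: $25,982

Rule: the highest bidder wins the item, but every bidder pays their own bid.
Bids ranked: 4,820 (Ivan) > 4,711 (Vik) > 4,572 (Noor) > 4,360 (Gus) > 3,841 (Kira) > 1,453 (Mira) > …
Every bidder forfeits their bid regardless of winning.
Revenue = 3,841 + 4,572 + 4,820 + 1,134 + 4,360 + 561 + 4,711 + 1,453 + 530 = $25,982.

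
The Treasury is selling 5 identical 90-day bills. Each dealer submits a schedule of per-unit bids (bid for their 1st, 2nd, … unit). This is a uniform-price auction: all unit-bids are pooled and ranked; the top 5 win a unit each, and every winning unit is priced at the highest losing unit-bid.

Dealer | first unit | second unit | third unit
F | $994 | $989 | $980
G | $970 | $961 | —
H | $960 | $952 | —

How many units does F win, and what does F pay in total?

F: 3 units, pays $2,880

All unit-bids, highest first — top 5: 994 (F-1), 989 (F-2), 980 (F-3), 970 (G-1), 961 (G-2)
Highest rejected unit-bid = $960.
F wins 3 unit(s) at $960 each.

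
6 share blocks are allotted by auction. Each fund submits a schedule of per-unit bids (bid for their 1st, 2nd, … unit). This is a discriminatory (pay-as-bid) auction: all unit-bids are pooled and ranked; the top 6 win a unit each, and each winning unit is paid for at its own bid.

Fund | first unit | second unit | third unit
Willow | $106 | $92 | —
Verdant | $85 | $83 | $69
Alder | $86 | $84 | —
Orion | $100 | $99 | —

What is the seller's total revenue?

Total revenue: $568

Merging the schedules and taking the best 6: 106 (Willow-1), 100 (Orion-1), 99 (Orion-2), 92 (Willow-2), 86 (Alder-1), 85 (Verdant-1)
Next rejected bid: $84 (not a price — pay-as-bid).
Each winning unit pays its own bid.
Revenue = 106 + 100 + 99 + 92 + 86 + 85 = $568.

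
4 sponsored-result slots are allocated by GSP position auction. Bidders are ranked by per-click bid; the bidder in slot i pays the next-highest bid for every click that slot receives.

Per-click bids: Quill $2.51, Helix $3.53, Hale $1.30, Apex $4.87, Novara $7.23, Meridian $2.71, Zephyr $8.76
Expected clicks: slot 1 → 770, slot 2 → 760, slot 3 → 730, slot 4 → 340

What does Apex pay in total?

Ranked by bid: $8.76 (Zephyr) > $7.23 (Novara) > $4.87 (Apex) > $3.53 (Helix) > $2.71 (Meridian) > …
Apex holds slot 3 → pays next bid $3.53 × 730 clicks = $2576.90.

Apex pays $2576.90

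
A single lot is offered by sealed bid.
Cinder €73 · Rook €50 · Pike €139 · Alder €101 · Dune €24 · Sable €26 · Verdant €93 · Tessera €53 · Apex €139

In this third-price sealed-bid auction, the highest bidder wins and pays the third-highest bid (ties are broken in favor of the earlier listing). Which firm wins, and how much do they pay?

Third-price sealed-bid auction: the highest bidder wins and pays the third-highest bid.
Bids in order: 139 (Pike) > 139 (Apex) > 101 (Alder) > 93 (Verdant) > 73 (Cinder) > 53 (Tessera) > …
Tie at €139 → Pike wins by tie-break.
Pike is highest; pays the third-highest bid, €101.

Pike pays €101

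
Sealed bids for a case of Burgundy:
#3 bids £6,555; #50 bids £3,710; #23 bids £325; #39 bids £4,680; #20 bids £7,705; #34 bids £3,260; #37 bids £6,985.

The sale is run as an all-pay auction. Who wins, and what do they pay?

#20 pays £7,705

Sorting bids: 7,705 (#20) > 6,985 (#37) > 6,555 (#3) > 4,680 (#39) > 3,710 (#50) > 3,260 (#34) > …
#20 is highest and takes the item; every bidder forfeits their bid.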